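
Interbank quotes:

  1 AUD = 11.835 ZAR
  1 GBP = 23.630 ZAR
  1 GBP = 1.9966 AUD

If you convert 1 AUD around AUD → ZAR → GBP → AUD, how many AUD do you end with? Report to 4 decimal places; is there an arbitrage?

1.0000 (no arbitrage)

Around AUD → ZAR → GBP → AUD: 1 × 11.835 ÷ 23.630 × 1.9966 = 0.999990
Product ≈ 1 (deviation 0.001%, within rounding noise).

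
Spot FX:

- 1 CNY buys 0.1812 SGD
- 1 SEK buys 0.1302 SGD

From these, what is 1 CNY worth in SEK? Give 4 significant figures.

CNY/SEK = 1.392

1 CNY × 0.1812 = 0.1812 SGD
0.1812 SGD ÷ 0.1302 = 1.39171 SEK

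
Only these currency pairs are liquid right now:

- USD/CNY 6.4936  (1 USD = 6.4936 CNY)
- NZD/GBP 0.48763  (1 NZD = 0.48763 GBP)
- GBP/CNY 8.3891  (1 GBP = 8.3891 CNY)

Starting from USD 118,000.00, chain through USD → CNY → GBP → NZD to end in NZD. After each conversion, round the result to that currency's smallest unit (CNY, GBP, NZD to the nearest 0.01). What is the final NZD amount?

USD 118,000.00 × 6.4936 = CNY 766,244.80
CNY 766,244.80 ÷ 8.3891 = GBP 91,338.14
GBP 91,338.14 ÷ 0.48763 = NZD 187,310.34

NZD 187,310.34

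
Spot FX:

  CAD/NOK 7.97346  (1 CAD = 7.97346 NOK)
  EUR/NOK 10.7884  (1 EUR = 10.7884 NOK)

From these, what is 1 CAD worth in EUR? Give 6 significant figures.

1 CAD × 7.97346 = 7.97346 NOK
7.97346 NOK ÷ 10.7884 = 0.739077 EUR

CAD/EUR = 0.739077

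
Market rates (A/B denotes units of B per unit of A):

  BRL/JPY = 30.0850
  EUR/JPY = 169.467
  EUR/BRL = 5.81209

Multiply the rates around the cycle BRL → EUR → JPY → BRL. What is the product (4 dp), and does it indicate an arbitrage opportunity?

0.9692 (arbitrage exists)

Around BRL → EUR → JPY → BRL: 1 ÷ 5.81209 × 169.467 ÷ 30.0850 = 0.969176
Product < 1; profitable direction is BRL → JPY → EUR → BRL.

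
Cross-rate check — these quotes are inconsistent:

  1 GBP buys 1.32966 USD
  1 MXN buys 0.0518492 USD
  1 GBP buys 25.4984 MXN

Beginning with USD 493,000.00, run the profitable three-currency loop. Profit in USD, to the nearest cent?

Profitable loop is USD → MXN → GBP → USD:
USD 493,000.00 ÷ 0.0518492 = MXN 9,508,343.43
MXN 9,508,343.43 ÷ 25.4984 = GBP 372,899.61
GBP 372,899.61 × 1.32966 = USD 495,829.70
Profit = USD 495,829.70 − USD 493,000.00

Profit: USD 2,829.70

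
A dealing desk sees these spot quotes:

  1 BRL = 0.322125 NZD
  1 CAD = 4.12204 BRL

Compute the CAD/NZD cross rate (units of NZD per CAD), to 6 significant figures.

CAD/NZD = 1.32781

1 CAD × 4.12204 = 4.12204 BRL
4.12204 BRL × 0.322125 = 1.32781 NZD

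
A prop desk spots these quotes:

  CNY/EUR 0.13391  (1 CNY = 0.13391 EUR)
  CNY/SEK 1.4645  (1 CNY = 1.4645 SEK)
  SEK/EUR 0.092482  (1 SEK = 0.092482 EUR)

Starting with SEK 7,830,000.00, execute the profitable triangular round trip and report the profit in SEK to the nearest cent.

Profitable loop is SEK → EUR → CNY → SEK:
SEK 7,830,000.00 × 0.092482 = EUR 724,134.06
EUR 724,134.06 ÷ 0.13391 = CNY 5,407,617.50
CNY 5,407,617.50 × 1.4645 = SEK 7,919,455.84
Profit = SEK 7,919,455.84 − SEK 7,830,000.00

Profit: SEK 89,455.84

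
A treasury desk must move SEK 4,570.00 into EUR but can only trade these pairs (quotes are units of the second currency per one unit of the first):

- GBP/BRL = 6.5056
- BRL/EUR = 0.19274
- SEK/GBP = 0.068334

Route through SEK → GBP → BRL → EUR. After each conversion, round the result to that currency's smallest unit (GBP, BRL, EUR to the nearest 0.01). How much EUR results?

SEK 4,570.00 × 0.068334 = GBP 312.29
GBP 312.29 × 6.5056 = BRL 2,031.63
BRL 2,031.63 × 0.19274 = EUR 391.58

EUR 391.58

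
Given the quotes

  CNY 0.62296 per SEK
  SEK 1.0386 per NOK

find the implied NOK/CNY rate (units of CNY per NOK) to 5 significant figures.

1 NOK × 1.0386 = 1.0386 SEK
1.0386 SEK × 0.62296 = 0.647006 CNY

NOK/CNY = 0.64701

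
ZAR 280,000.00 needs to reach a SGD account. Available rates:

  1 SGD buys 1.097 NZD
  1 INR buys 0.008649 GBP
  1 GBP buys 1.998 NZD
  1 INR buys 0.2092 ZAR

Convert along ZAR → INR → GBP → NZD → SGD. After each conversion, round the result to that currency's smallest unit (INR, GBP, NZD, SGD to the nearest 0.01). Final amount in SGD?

ZAR 280,000.00 ÷ 0.2092 = INR 1,338,432.12
INR 1,338,432.12 × 0.008649 = GBP 11,576.10
GBP 11,576.10 × 1.998 = NZD 23,129.05
NZD 23,129.05 ÷ 1.097 = SGD 21,083.91

SGD 21,083.91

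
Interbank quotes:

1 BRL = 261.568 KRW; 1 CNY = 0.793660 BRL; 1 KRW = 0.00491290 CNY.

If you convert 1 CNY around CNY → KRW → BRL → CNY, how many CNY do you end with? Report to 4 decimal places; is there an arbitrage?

0.9805 (arbitrage exists)

Around CNY → KRW → BRL → CNY: 1 ÷ 0.00491290 ÷ 261.568 ÷ 0.793660 = 0.980490
Product < 1; profitable direction is CNY → BRL → KRW → CNY.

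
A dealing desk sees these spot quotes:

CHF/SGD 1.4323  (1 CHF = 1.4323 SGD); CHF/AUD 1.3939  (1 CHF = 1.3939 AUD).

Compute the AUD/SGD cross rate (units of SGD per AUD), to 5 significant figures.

AUD/SGD = 1.0275

1 AUD ÷ 1.3939 = 0.717412 CHF
0.717412 CHF × 1.4323 = 1.02755 SGD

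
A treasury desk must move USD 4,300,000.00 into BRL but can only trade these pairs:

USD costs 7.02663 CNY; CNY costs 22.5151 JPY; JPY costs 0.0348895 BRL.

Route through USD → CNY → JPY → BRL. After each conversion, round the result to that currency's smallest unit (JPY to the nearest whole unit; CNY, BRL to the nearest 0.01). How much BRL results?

USD 4,300,000.00 × 7.02663 = CNY 30,214,509.00
CNY 30,214,509.00 × 22.5151 = JPY 680,282,692
JPY 680,282,692 × 0.0348895 = BRL 23,734,722.98

BRL 23,734,722.98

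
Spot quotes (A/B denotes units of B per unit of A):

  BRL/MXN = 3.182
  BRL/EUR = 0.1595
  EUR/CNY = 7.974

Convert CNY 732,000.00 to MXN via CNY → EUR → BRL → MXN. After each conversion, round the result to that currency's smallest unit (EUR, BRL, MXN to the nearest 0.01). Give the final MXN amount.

MXN 1,831,362.49

CNY 732,000.00 ÷ 7.974 = EUR 91,798.34
EUR 91,798.34 ÷ 0.1595 = BRL 575,538.18
BRL 575,538.18 × 3.182 = MXN 1,831,362.49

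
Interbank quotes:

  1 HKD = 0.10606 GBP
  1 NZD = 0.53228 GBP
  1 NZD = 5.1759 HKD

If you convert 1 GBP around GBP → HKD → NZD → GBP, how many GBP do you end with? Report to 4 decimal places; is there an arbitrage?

Around GBP → HKD → NZD → GBP: 1 ÷ 0.10606 ÷ 5.1759 × 0.53228 = 0.969622
Product < 1; profitable direction is GBP → NZD → HKD → GBP.

0.9696 (arbitrage exists)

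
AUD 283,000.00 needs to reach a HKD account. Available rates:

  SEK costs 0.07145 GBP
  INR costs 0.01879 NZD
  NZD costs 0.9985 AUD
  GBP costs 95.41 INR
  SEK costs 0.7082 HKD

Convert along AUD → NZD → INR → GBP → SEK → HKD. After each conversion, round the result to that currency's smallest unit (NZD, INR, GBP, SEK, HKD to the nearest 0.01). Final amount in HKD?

HKD 1,567,008.62

AUD 283,000.00 ÷ 0.9985 = NZD 283,425.14
NZD 283,425.14 ÷ 0.01879 = INR 15,083,828.63
INR 15,083,828.63 ÷ 95.41 = GBP 158,094.84
GBP 158,094.84 ÷ 0.07145 = SEK 2,212,663.96
SEK 2,212,663.96 × 0.7082 = HKD 1,567,008.62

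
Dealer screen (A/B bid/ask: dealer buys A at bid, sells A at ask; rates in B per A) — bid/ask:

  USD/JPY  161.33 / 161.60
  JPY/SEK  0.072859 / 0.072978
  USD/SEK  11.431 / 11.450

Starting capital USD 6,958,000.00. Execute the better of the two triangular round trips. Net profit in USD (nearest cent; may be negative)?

Best loop USD → JPY → SEK → USD:
USD 6,958,000.00 × 161.33 (sell USD at bid) = JPY 1,122,534,140
JPY 1,122,534,140 × 0.072859 (sell JPY at bid) = SEK 81,786,714.91
SEK 81,786,714.91 ÷ 11.450 (buy USD at ask) = USD 7,142,944.53

Net profit: USD 184,944.53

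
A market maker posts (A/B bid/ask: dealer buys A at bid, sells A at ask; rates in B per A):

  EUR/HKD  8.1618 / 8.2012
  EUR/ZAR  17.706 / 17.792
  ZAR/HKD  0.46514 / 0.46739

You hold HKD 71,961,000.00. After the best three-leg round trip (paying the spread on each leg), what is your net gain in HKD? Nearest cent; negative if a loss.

Best loop HKD → EUR → ZAR → HKD:
HKD 71,961,000.00 ÷ 8.2012 (buy EUR at ask) = EUR 8,774,447.64
EUR 8,774,447.64 × 17.706 (sell EUR at bid) = ZAR 155,360,369.95
ZAR 155,360,369.95 × 0.46514 (sell ZAR at bid) = HKD 72,264,322.48

Net profit: HKD 303,322.48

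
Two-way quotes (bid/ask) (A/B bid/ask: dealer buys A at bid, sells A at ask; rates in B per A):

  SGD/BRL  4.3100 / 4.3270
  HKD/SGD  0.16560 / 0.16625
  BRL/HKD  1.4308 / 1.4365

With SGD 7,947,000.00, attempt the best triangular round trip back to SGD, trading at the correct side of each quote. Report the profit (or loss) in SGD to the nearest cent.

Net profit: SGD 168,583.44

Best loop SGD → BRL → HKD → SGD:
SGD 7,947,000.00 × 4.3100 (sell SGD at bid) = BRL 34,251,570.00
BRL 34,251,570.00 × 1.4308 (sell BRL at bid) = HKD 49,007,146.36
HKD 49,007,146.36 × 0.16560 (sell HKD at bid) = SGD 8,115,583.44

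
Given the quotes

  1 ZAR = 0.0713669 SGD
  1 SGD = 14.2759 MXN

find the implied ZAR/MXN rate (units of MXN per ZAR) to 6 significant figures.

1 ZAR × 0.0713669 = 0.0713669 SGD
0.0713669 SGD × 14.2759 = 1.01883 MXN

ZAR/MXN = 1.01883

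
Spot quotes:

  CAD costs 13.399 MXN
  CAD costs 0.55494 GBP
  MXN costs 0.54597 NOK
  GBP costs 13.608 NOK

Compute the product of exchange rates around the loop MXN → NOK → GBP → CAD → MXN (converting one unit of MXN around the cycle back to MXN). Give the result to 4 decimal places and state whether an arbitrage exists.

Around MXN → NOK → GBP → CAD → MXN: 1 × 0.54597 ÷ 13.608 ÷ 0.55494 × 13.399 = 0.968726
Product < 1; profitable direction is MXN → CAD → GBP → NOK → MXN.

0.9687 (arbitrage exists)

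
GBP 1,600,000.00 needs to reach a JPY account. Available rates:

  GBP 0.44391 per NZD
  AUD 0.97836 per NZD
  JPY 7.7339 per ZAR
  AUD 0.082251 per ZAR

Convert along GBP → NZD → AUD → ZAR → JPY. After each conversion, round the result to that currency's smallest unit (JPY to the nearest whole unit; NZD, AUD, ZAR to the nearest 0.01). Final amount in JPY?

JPY 331,574,488

GBP 1,600,000.00 ÷ 0.44391 = NZD 3,604,334.21
NZD 3,604,334.21 × 0.97836 = AUD 3,526,336.42
AUD 3,526,336.42 ÷ 0.082251 = ZAR 42,872,869.87
ZAR 42,872,869.87 × 7.7339 = JPY 331,574,488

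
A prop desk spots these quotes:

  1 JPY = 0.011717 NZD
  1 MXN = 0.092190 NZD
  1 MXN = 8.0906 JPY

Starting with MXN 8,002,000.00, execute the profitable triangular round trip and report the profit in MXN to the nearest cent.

Profitable loop is MXN → JPY → NZD → MXN:
MXN 8,002,000.00 × 8.0906 = JPY 64,740,981
JPY 64,740,981 × 0.011717 = NZD 758,570.08
NZD 758,570.08 ÷ 0.092190 = MXN 8,228,333.62
Profit = MXN 8,228,333.62 − MXN 8,002,000.00

Profit: MXN 226,333.62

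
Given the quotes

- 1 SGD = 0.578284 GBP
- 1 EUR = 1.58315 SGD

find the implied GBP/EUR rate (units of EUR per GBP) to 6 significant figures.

GBP/EUR = 1.09229

1 GBP ÷ 0.578284 = 1.72925 SGD
1.72925 SGD ÷ 1.58315 = 1.09229 EUR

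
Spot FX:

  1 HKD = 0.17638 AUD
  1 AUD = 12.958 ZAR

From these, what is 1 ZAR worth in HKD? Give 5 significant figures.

ZAR/HKD = 0.43753

1 ZAR ÷ 12.958 = 0.0771724 AUD
0.0771724 AUD ÷ 0.17638 = 0.437535 HKD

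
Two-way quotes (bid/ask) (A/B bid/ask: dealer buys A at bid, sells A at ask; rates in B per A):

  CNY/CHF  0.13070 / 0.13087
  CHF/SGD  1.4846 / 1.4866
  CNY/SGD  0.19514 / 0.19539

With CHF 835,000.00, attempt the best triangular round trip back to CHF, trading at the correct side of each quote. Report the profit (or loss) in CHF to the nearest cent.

Net profit: CHF 2,526.48

Best loop CHF → CNY → SGD → CHF:
CHF 835,000.00 ÷ 0.13087 (buy CNY at ask) = CNY 6,380,377.47
CNY 6,380,377.47 × 0.19514 (sell CNY at bid) = SGD 1,245,066.86
SGD 1,245,066.86 ÷ 1.4866 (buy CHF at ask) = CHF 837,526.48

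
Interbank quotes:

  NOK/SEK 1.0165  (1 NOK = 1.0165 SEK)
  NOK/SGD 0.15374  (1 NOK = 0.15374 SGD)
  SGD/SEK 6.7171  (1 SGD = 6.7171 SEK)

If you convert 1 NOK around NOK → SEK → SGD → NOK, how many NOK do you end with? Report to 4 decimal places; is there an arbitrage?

0.9843 (arbitrage exists)

Around NOK → SEK → SGD → NOK: 1 × 1.0165 ÷ 6.7171 ÷ 0.15374 = 0.984325
Product < 1; profitable direction is NOK → SGD → SEK → NOK.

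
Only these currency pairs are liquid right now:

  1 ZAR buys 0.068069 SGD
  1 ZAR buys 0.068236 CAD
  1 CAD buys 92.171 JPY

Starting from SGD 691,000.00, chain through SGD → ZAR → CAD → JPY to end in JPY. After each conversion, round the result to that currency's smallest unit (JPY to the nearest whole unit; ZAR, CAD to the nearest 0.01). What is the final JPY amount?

SGD 691,000.00 ÷ 0.068069 = ZAR 10,151,463.96
ZAR 10,151,463.96 × 0.068236 = CAD 692,695.29
CAD 692,695.29 × 92.171 = JPY 63,846,418

JPY 63,846,418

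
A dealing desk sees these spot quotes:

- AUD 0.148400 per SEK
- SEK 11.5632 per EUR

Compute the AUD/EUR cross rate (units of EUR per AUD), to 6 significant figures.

AUD/EUR = 0.582758

1 AUD ÷ 0.148400 = 6.73854 SEK
6.73854 SEK ÷ 11.5632 = 0.582758 EUR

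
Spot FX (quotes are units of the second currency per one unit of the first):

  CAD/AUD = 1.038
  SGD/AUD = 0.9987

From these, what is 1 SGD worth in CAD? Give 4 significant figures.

SGD/CAD = 0.9621

1 SGD × 0.9987 = 0.9987 AUD
0.9987 AUD ÷ 1.038 = 0.962139 CAD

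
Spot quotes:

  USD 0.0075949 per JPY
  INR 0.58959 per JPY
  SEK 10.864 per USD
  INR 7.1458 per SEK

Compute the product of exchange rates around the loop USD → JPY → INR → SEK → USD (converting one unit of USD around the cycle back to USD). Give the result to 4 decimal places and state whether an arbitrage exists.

1.0000 (no arbitrage)

Around USD → JPY → INR → SEK → USD: 1 ÷ 0.0075949 × 0.58959 ÷ 7.1458 ÷ 10.864 = 0.999971
Product ≈ 1 (deviation 0.003%, within rounding noise).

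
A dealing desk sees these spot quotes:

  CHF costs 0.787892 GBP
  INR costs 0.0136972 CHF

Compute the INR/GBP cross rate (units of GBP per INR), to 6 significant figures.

1 INR × 0.0136972 = 0.0136972 CHF
0.0136972 CHF × 0.787892 = 0.0107919 GBP

INR/GBP = 0.0107919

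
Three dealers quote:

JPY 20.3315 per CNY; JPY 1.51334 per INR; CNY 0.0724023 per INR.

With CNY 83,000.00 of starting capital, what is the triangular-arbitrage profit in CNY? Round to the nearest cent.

Profitable loop is CNY → INR → JPY → CNY:
CNY 83,000.00 ÷ 0.0724023 = INR 1,146,372.42
INR 1,146,372.42 × 1.51334 = JPY 1,734,851
JPY 1,734,851 ÷ 20.3315 = CNY 85,328.25
Profit = CNY 85,328.25 − CNY 83,000.00

Profit: CNY 2,328.25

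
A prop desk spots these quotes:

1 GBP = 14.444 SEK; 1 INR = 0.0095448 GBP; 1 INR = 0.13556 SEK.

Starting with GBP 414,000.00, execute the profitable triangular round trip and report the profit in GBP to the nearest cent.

Profit: GBP 7,039.74

Profitable loop is GBP → SEK → INR → GBP:
GBP 414,000.00 × 14.444 = SEK 5,979,816.00
SEK 5,979,816.00 ÷ 0.13556 = INR 44,111,950.43
INR 44,111,950.43 × 0.0095448 = GBP 421,039.74
Profit = GBP 421,039.74 − GBP 414,000.00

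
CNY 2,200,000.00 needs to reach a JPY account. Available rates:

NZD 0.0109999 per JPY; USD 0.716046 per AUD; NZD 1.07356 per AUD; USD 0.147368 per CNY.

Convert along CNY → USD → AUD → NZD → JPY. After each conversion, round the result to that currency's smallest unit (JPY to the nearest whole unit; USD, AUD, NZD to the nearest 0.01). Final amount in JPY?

CNY 2,200,000.00 × 0.147368 = USD 324,209.60
USD 324,209.60 ÷ 0.716046 = AUD 452,777.61
AUD 452,777.61 × 1.07356 = NZD 486,083.93
NZD 486,083.93 ÷ 0.0109999 = JPY 44,189,850

JPY 44,189,850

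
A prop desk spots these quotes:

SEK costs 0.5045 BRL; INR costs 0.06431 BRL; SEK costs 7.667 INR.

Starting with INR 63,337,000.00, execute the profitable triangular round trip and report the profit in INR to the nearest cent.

Profit: INR 1,468,920.93

Profitable loop is INR → SEK → BRL → INR:
INR 63,337,000.00 ÷ 7.667 = SEK 8,260,988.65
SEK 8,260,988.65 × 0.5045 = BRL 4,167,668.78
BRL 4,167,668.78 ÷ 0.06431 = INR 64,805,920.93
Profit = INR 64,805,920.93 − INR 63,337,000.00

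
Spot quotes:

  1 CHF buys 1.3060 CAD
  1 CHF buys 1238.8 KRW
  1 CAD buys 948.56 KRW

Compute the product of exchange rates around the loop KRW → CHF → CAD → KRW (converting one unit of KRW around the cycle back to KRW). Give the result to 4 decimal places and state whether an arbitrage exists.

1.0000 (no arbitrage)

Around KRW → CHF → CAD → KRW: 1 ÷ 1238.8 × 1.3060 × 948.56 = 1.000016
Product ≈ 1 (deviation 0.002%, within rounding noise).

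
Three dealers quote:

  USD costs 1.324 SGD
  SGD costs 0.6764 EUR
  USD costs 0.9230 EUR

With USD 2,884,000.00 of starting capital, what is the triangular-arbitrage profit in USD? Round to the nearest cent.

Profit: USD 88,387.14

Profitable loop is USD → EUR → SGD → USD:
USD 2,884,000.00 × 0.9230 = EUR 2,661,932.00
EUR 2,661,932.00 ÷ 0.6764 = SGD 3,935,440.57
SGD 3,935,440.57 ÷ 1.324 = USD 2,972,387.14
Profit = USD 2,972,387.14 − USD 2,884,000.00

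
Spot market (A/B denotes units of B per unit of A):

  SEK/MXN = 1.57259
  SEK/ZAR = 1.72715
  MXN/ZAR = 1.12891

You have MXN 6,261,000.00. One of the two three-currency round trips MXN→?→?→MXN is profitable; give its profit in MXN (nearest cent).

Profitable loop is MXN → ZAR → SEK → MXN:
MXN 6,261,000.00 × 1.12891 = ZAR 7,068,105.51
ZAR 7,068,105.51 ÷ 1.72715 = SEK 4,092,351.86
SEK 4,092,351.86 × 1.57259 = MXN 6,435,591.61
Profit = MXN 6,435,591.61 − MXN 6,261,000.00

Profit: MXN 174,591.61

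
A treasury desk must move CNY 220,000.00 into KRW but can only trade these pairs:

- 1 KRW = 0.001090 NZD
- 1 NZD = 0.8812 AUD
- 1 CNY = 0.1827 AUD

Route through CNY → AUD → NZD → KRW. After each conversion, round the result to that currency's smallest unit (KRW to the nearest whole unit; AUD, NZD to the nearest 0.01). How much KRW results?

CNY 220,000.00 × 0.1827 = AUD 40,194.00
AUD 40,194.00 ÷ 0.8812 = NZD 45,612.80
NZD 45,612.80 ÷ 0.001090 = KRW 41,846,606

KRW 41,846,606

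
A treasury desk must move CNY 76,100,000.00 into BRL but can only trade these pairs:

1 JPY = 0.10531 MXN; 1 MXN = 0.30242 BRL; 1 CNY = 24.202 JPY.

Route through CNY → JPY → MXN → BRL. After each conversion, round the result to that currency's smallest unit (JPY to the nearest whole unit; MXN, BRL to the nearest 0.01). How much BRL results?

CNY 76,100,000.00 × 24.202 = JPY 1,841,772,200
JPY 1,841,772,200 × 0.10531 = MXN 193,957,030.38
MXN 193,957,030.38 × 0.30242 = BRL 58,656,485.13

BRL 58,656,485.13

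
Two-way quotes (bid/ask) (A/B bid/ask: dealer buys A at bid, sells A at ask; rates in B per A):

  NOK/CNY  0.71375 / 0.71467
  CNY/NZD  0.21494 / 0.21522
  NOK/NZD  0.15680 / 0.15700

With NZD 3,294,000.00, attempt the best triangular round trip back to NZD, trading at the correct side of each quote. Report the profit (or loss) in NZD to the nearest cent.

Net profit: NZD 64,006.05

Best loop NZD → CNY → NOK → NZD:
NZD 3,294,000.00 ÷ 0.21522 (buy CNY at ask) = CNY 15,305,269.03
CNY 15,305,269.03 ÷ 0.71467 (buy NOK at ask) = NOK 21,415,854.91
NOK 21,415,854.91 × 0.15680 (sell NOK at bid) = NZD 3,358,006.05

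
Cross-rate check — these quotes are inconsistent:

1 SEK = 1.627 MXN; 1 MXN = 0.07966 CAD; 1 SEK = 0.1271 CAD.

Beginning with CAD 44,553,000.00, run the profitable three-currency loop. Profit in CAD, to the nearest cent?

Profit: CAD 878,728.18

Profitable loop is CAD → SEK → MXN → CAD:
CAD 44,553,000.00 ÷ 0.1271 = SEK 350,535,011.80
SEK 350,535,011.80 × 1.627 = MXN 570,320,464.20
MXN 570,320,464.20 × 0.07966 = CAD 45,431,728.18
Profit = CAD 45,431,728.18 − CAD 44,553,000.00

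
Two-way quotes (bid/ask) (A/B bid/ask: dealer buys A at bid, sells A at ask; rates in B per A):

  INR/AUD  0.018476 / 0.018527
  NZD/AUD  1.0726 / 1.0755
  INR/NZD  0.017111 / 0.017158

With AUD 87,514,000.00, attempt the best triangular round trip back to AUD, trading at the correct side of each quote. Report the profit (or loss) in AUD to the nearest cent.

Best loop AUD → NZD → INR → AUD:
AUD 87,514,000.00 ÷ 1.0755 (buy NZD at ask) = NZD 81,370,525.34
NZD 81,370,525.34 ÷ 0.017158 (buy INR at ask) = INR 4,742,424,836.06
INR 4,742,424,836.06 × 0.018476 (sell INR at bid) = AUD 87,621,041.27

Net profit: AUD 107,041.27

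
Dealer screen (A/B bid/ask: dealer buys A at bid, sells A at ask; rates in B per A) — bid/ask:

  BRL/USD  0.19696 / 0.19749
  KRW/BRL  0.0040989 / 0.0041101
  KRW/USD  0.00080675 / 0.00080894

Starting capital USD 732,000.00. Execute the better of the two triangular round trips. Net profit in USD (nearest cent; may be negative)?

Best loop USD → KRW → BRL → USD:
USD 732,000.00 ÷ 0.00080894 (buy KRW at ask) = KRW 904,887,878
KRW 904,887,878 × 0.0040989 (sell KRW at bid) = BRL 3,709,044.92
BRL 3,709,044.92 × 0.19696 (sell BRL at bid) = USD 730,533.49

Net result: USD -1,466.51 (no profitable arbitrage after spreads)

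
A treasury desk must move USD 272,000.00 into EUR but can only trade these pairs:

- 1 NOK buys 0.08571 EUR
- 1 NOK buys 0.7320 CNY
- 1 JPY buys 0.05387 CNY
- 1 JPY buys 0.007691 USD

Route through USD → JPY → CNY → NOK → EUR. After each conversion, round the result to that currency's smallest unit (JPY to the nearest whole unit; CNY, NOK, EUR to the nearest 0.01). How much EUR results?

EUR 223,076.32

USD 272,000.00 ÷ 0.007691 = JPY 35,366,012
JPY 35,366,012 × 0.05387 = CNY 1,905,167.07
CNY 1,905,167.07 ÷ 0.7320 = NOK 2,602,687.25
NOK 2,602,687.25 × 0.08571 = EUR 223,076.32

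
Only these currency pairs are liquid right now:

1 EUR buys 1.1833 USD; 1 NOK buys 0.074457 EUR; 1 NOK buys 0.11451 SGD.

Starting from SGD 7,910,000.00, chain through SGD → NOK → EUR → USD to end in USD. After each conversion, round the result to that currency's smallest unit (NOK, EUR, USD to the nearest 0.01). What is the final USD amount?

SGD 7,910,000.00 ÷ 0.11451 = NOK 69,076,936.51
NOK 69,076,936.51 × 0.074457 = EUR 5,143,261.46
EUR 5,143,261.46 × 1.1833 = USD 6,086,021.29

USD 6,086,021.29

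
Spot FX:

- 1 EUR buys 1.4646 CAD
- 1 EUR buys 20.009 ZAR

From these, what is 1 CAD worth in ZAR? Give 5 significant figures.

1 CAD ÷ 1.4646 = 0.68278 EUR
0.68278 EUR × 20.009 = 13.6618 ZAR

CAD/ZAR = 13.662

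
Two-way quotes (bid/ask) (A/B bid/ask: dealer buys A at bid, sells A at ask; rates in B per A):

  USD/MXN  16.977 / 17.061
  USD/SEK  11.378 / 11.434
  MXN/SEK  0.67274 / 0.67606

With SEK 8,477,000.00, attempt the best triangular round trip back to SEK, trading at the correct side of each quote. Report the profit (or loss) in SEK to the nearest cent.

Net result: SEK -9,558.70 (no profitable arbitrage after spreads)

Best loop SEK → USD → MXN → SEK:
SEK 8,477,000.00 ÷ 11.434 (buy USD at ask) = USD 741,385.34
USD 741,385.34 × 16.977 (sell USD at bid) = MXN 12,586,498.95
MXN 12,586,498.95 × 0.67274 (sell MXN at bid) = SEK 8,467,441.30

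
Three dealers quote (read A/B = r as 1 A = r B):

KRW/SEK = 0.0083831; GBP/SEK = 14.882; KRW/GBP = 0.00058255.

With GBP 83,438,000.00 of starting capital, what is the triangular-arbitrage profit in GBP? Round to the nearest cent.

Profit: GBP 2,850,664.13

Profitable loop is GBP → SEK → KRW → GBP:
GBP 83,438,000.00 × 14.882 = SEK 1,241,724,316.00
SEK 1,241,724,316.00 ÷ 0.0083831 = KRW 148,122,331,357
KRW 148,122,331,357 × 0.00058255 = GBP 86,288,664.13
Profit = GBP 86,288,664.13 − GBP 83,438,000.00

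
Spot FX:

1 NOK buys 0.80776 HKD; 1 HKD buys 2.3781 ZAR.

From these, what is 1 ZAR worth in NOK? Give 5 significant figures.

1 ZAR ÷ 2.3781 = 0.420504 HKD
0.420504 HKD ÷ 0.80776 = 0.52058 NOK

ZAR/NOK = 0.52058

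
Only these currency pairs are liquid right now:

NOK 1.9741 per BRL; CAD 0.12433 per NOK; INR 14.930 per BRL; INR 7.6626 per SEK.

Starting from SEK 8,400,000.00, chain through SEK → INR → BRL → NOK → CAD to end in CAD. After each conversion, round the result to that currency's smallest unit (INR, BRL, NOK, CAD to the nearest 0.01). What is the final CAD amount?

SEK 8,400,000.00 × 7.6626 = INR 64,365,840.00
INR 64,365,840.00 ÷ 14.930 = BRL 4,311,174.82
BRL 4,311,174.82 × 1.9741 = NOK 8,510,690.21
NOK 8,510,690.21 × 0.12433 = CAD 1,058,134.11

CAD 1,058,134.11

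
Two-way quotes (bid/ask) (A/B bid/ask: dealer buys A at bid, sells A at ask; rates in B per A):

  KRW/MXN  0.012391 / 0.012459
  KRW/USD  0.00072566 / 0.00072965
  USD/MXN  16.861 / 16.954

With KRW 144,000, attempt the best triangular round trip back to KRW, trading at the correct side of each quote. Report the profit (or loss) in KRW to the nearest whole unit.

Net profit: KRW 239

Best loop KRW → MXN → USD → KRW:
KRW 144,000 × 0.012391 (sell KRW at bid) = MXN 1,784.30
MXN 1,784.30 ÷ 16.954 (buy USD at ask) = USD 105.24
USD 105.24 ÷ 0.00072965 (buy KRW at ask) = KRW 144,239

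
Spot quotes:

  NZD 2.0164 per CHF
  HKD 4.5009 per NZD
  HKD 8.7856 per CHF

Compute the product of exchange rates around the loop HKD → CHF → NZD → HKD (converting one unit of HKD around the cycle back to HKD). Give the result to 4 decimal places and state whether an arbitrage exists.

1.0330 (arbitrage exists)

Around HKD → CHF → NZD → HKD: 1 ÷ 8.7856 × 2.0164 × 4.5009 = 1.033010
Product > 1; profitable direction is HKD → CHF → NZD → HKD.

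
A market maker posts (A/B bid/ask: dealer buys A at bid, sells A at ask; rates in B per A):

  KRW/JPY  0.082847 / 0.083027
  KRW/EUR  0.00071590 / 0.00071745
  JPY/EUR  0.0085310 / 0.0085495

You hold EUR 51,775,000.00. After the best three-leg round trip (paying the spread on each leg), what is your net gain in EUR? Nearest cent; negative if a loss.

Net profit: EUR 442,058.98

Best loop EUR → JPY → KRW → EUR:
EUR 51,775,000.00 ÷ 0.0085495 (buy JPY at ask) = JPY 6,055,909,702
JPY 6,055,909,702 ÷ 0.083027 (buy KRW at ask) = KRW 72,939,040,340
KRW 72,939,040,340 × 0.00071590 (sell KRW at bid) = EUR 52,217,058.98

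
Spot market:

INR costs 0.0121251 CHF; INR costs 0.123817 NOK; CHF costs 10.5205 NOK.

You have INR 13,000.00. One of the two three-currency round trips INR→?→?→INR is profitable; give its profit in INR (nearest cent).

Profit: INR 393.21

Profitable loop is INR → CHF → NOK → INR:
INR 13,000.00 × 0.0121251 = CHF 157.63
CHF 157.63 × 10.5205 = NOK 1,658.31
NOK 1,658.31 ÷ 0.123817 = INR 13,393.21
Profit = INR 13,393.21 − INR 13,000.00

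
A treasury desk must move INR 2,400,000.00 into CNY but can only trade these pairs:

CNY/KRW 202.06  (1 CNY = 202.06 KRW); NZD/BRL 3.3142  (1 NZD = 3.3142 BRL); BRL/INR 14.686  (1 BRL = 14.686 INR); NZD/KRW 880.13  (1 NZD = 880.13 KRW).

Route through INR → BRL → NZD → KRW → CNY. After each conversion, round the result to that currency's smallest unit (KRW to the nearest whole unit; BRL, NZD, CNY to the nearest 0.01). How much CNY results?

INR 2,400,000.00 ÷ 14.686 = BRL 163,420.95
BRL 163,420.95 ÷ 3.3142 = NZD 49,309.32
NZD 49,309.32 × 880.13 = KRW 43,398,612
KRW 43,398,612 ÷ 202.06 = CNY 214,780.82

CNY 214,780.82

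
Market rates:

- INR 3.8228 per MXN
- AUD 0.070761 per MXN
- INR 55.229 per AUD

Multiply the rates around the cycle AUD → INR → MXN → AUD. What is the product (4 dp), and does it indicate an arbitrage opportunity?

1.0223 (arbitrage exists)

Around AUD → INR → MXN → AUD: 1 × 55.229 ÷ 3.8228 × 0.070761 = 1.022303
Product > 1; profitable direction is AUD → INR → MXN → AUD.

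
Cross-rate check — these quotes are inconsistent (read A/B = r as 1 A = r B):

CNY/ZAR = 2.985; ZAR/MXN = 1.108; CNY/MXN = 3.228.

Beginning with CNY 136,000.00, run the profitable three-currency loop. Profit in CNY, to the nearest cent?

Profitable loop is CNY → ZAR → MXN → CNY:
CNY 136,000.00 × 2.985 = ZAR 405,960.00
ZAR 405,960.00 × 1.108 = MXN 449,803.68
MXN 449,803.68 ÷ 3.228 = CNY 139,344.39
Profit = CNY 139,344.39 − CNY 136,000.00

Profit: CNY 3,344.39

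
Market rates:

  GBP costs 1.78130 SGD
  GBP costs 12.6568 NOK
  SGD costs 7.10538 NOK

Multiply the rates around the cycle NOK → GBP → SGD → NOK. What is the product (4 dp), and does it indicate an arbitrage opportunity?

Around NOK → GBP → SGD → NOK: 1 ÷ 12.6568 × 1.78130 × 7.10538 = 1.000001
Product ≈ 1 (deviation 0.000%, within rounding noise).

1.0000 (no arbitrage)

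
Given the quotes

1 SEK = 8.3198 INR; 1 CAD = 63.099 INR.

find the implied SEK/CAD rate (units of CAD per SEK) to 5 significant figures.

SEK/CAD = 0.13185

1 SEK × 8.3198 = 8.3198 INR
8.3198 INR ÷ 63.099 = 0.131853 CAD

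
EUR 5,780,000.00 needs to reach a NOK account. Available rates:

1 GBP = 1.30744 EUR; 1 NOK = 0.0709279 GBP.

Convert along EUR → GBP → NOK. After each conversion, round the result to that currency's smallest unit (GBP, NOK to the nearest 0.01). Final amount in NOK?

NOK 62,328,829.13

EUR 5,780,000.00 ÷ 1.30744 = GBP 4,420,852.96
GBP 4,420,852.96 ÷ 0.0709279 = NOK 62,328,829.13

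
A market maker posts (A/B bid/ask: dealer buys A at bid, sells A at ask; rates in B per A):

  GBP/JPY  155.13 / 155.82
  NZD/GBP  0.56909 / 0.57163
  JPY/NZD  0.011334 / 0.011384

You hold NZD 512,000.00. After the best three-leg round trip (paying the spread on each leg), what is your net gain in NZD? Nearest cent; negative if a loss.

Best loop NZD → GBP → JPY → NZD:
NZD 512,000.00 × 0.56909 (sell NZD at bid) = GBP 291,374.08
GBP 291,374.08 × 155.13 (sell GBP at bid) = JPY 45,200,861
JPY 45,200,861 × 0.011334 (sell JPY at bid) = NZD 512,306.56

Net profit: NZD 306.56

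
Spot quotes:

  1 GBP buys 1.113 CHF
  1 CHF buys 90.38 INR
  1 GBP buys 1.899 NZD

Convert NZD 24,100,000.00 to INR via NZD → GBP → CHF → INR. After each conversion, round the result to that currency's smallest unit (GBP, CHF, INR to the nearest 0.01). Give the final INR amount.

INR 1,276,613,929.99

NZD 24,100,000.00 ÷ 1.899 = GBP 12,690,889.94
GBP 12,690,889.94 × 1.113 = CHF 14,124,960.50
CHF 14,124,960.50 × 90.38 = INR 1,276,613,929.99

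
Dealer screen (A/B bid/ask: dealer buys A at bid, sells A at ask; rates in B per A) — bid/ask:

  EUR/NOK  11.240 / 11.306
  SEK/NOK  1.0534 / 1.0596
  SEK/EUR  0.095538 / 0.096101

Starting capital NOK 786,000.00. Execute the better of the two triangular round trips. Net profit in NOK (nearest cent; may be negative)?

Net profit: NOK 10,568.36

Best loop NOK → SEK → EUR → NOK:
NOK 786,000.00 ÷ 1.0596 (buy SEK at ask) = SEK 741,789.35
SEK 741,789.35 × 0.095538 (sell SEK at bid) = EUR 70,869.07
EUR 70,869.07 × 11.240 (sell EUR at bid) = NOK 796,568.36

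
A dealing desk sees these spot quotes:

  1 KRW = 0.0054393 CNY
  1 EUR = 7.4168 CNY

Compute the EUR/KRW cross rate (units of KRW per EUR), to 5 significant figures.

EUR/KRW = 1363.6

1 EUR × 7.4168 = 7.4168 CNY
7.4168 CNY ÷ 0.0054393 = 1363.56 KRW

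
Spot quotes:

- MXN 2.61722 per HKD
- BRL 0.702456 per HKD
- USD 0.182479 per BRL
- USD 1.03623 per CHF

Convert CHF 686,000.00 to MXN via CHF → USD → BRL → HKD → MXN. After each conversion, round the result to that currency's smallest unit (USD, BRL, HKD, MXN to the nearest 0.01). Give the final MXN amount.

MXN 14,514,045.78

CHF 686,000.00 × 1.03623 = USD 710,853.78
USD 710,853.78 ÷ 0.182479 = BRL 3,895,537.46
BRL 3,895,537.46 ÷ 0.702456 = HKD 5,545,596.39
HKD 5,545,596.39 × 2.61722 = MXN 14,514,045.78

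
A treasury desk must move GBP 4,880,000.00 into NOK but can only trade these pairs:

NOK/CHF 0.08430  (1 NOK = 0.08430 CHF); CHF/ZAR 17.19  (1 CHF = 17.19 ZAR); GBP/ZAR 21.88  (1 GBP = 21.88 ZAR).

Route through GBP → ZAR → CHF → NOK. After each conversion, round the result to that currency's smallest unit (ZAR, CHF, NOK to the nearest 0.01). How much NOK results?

NOK 73,682,387.31

GBP 4,880,000.00 × 21.88 = ZAR 106,774,400.00
ZAR 106,774,400.00 ÷ 17.19 = CHF 6,211,425.25
CHF 6,211,425.25 ÷ 0.08430 = NOK 73,682,387.31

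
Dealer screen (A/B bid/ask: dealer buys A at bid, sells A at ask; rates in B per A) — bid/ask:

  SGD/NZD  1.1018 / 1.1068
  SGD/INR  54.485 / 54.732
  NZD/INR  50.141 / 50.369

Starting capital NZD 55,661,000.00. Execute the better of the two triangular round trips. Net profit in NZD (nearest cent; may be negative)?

Net profit: NZD 522,067.27

Best loop NZD → INR → SGD → NZD:
NZD 55,661,000.00 × 50.141 (sell NZD at bid) = INR 2,790,898,201.00
INR 2,790,898,201.00 ÷ 54.732 (buy SGD at ask) = SGD 50,992,074.12
SGD 50,992,074.12 × 1.1018 (sell SGD at bid) = NZD 56,183,067.27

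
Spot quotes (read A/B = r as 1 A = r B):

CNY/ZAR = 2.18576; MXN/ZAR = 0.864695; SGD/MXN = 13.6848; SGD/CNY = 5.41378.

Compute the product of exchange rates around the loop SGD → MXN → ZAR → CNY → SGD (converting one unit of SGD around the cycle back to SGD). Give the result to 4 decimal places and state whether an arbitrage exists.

1.0000 (no arbitrage)

Around SGD → MXN → ZAR → CNY → SGD: 1 × 13.6848 × 0.864695 ÷ 2.18576 ÷ 5.41378 = 0.999996
Product ≈ 1 (deviation 0.000%, within rounding noise).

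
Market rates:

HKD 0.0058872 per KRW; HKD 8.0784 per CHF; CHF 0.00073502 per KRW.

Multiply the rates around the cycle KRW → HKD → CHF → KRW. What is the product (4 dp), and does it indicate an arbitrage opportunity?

0.9915 (arbitrage exists)

Around KRW → HKD → CHF → KRW: 1 × 0.0058872 ÷ 8.0784 ÷ 0.00073502 = 0.991481
Product < 1; profitable direction is KRW → CHF → HKD → KRW.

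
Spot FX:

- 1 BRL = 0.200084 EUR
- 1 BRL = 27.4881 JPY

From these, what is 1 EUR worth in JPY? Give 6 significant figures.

1 EUR ÷ 0.200084 = 4.9979 BRL
4.9979 BRL × 27.4881 = 137.383 JPY

EUR/JPY = 137.383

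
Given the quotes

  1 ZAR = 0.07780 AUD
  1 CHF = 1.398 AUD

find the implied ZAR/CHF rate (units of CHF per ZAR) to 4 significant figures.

1 ZAR × 0.07780 = 0.0778 AUD
0.0778 AUD ÷ 1.398 = 0.0556509 CHF

ZAR/CHF = 0.05565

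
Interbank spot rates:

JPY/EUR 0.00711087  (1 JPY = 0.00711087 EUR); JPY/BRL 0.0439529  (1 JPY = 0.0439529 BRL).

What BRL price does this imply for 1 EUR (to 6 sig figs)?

1 EUR ÷ 0.00711087 = 140.63 JPY
140.63 JPY × 0.0439529 = 6.18109 BRL

EUR/BRL = 6.18109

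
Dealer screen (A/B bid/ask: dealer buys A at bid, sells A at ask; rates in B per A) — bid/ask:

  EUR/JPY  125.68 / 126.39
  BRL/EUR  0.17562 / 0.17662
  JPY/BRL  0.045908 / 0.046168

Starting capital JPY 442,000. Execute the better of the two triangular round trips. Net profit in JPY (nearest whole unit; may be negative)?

Best loop JPY → BRL → EUR → JPY:
JPY 442,000 × 0.045908 (sell JPY at bid) = BRL 20,291.34
BRL 20,291.34 × 0.17562 (sell BRL at bid) = EUR 3,563.56
EUR 3,563.56 × 125.68 (sell EUR at bid) = JPY 447,869

Net profit: JPY 5,869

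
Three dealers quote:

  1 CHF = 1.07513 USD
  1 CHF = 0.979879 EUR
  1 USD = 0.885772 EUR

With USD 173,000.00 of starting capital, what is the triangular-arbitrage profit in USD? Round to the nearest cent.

Profit: USD 5,006.40

Profitable loop is USD → CHF → EUR → USD:
USD 173,000.00 ÷ 1.07513 = CHF 160,910.77
CHF 160,910.77 × 0.979879 = EUR 157,673.09
EUR 157,673.09 ÷ 0.885772 = USD 178,006.40
Profit = USD 178,006.40 − USD 173,000.00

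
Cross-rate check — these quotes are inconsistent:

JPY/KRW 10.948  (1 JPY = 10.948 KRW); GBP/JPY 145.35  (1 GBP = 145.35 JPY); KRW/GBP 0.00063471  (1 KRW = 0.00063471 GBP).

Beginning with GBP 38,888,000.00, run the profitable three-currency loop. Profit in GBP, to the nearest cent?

Profit: GBP 389,222.93

Profitable loop is GBP → JPY → KRW → GBP:
GBP 38,888,000.00 × 145.35 = JPY 5,652,370,800
JPY 5,652,370,800 × 10.948 = KRW 61,882,155,518
KRW 61,882,155,518 × 0.00063471 = GBP 39,277,222.93
Profit = GBP 39,277,222.93 − GBP 38,888,000.00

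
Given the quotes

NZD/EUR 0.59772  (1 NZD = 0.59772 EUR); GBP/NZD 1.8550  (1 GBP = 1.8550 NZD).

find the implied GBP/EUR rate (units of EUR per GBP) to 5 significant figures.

1 GBP × 1.8550 = 1.855 NZD
1.855 NZD × 0.59772 = 1.10877 EUR

GBP/EUR = 1.1088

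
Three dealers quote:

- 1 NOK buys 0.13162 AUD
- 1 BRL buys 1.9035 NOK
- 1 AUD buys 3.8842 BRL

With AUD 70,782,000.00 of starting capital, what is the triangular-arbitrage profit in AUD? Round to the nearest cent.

Profitable loop is AUD → NOK → BRL → AUD:
AUD 70,782,000.00 ÷ 0.13162 = NOK 537,775,414.07
NOK 537,775,414.07 ÷ 1.9035 = BRL 282,519,261.40
BRL 282,519,261.40 ÷ 3.8842 = AUD 72,735,508.32
Profit = AUD 72,735,508.32 − AUD 70,782,000.00

Profit: AUD 1,953,508.32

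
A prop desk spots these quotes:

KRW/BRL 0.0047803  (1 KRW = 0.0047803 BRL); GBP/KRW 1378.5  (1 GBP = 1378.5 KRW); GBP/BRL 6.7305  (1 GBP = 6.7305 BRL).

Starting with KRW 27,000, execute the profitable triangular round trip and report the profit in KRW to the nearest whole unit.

Profit: KRW 577

Profitable loop is KRW → GBP → BRL → KRW:
KRW 27,000 ÷ 1378.5 = GBP 19.59
GBP 19.59 × 6.7305 = BRL 131.83
BRL 131.83 ÷ 0.0047803 = KRW 27,577
Profit = KRW 27,577 − KRW 27,000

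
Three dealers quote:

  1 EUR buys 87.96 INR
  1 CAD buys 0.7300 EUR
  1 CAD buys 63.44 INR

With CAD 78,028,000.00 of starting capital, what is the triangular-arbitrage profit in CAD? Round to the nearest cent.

Profit: CAD 948,045.12

Profitable loop is CAD → EUR → INR → CAD:
CAD 78,028,000.00 × 0.7300 = EUR 56,960,440.00
EUR 56,960,440.00 × 87.96 = INR 5,010,240,302.40
INR 5,010,240,302.40 ÷ 63.44 = CAD 78,976,045.12
Profit = CAD 78,976,045.12 − CAD 78,028,000.00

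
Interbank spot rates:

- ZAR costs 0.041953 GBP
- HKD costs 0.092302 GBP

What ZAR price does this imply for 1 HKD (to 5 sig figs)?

1 HKD × 0.092302 = 0.092302 GBP
0.092302 GBP ÷ 0.041953 = 2.20013 ZAR

HKD/ZAR = 2.2001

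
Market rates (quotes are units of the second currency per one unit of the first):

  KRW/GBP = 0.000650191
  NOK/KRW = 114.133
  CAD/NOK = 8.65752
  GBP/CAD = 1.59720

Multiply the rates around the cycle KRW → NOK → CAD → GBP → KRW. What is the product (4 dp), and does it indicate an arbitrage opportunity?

Around KRW → NOK → CAD → GBP → KRW: 1 ÷ 114.133 ÷ 8.65752 ÷ 1.59720 ÷ 0.000650191 = 0.974530
Product < 1; profitable direction is KRW → GBP → CAD → NOK → KRW.

0.9745 (arbitrage exists)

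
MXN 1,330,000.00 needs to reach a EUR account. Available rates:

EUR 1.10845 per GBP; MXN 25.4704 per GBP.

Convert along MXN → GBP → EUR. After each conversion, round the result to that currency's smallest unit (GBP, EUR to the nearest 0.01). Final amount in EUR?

MXN 1,330,000.00 ÷ 25.4704 = GBP 52,217.48
GBP 52,217.48 × 1.10845 = EUR 57,880.47

EUR 57,880.47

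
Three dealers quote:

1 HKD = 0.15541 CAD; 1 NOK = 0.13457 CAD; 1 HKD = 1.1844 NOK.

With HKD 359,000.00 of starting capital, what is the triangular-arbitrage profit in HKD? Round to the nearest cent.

Profit: HKD 9,181.65

Profitable loop is HKD → NOK → CAD → HKD:
HKD 359,000.00 × 1.1844 = NOK 425,199.60
NOK 425,199.60 × 0.13457 = CAD 57,219.11
CAD 57,219.11 ÷ 0.15541 = HKD 368,181.65
Profit = HKD 368,181.65 − HKD 359,000.00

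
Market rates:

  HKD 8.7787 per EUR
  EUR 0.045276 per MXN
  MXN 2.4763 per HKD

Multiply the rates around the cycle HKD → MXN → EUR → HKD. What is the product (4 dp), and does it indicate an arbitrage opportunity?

0.9842 (arbitrage exists)

Around HKD → MXN → EUR → HKD: 1 × 2.4763 × 0.045276 × 8.7787 = 0.984241
Product < 1; profitable direction is HKD → EUR → MXN → HKD.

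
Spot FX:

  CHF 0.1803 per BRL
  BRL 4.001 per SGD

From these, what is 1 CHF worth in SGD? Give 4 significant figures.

1 CHF ÷ 0.1803 = 5.54631 BRL
5.54631 BRL ÷ 4.001 = 1.38623 SGD

CHF/SGD = 1.386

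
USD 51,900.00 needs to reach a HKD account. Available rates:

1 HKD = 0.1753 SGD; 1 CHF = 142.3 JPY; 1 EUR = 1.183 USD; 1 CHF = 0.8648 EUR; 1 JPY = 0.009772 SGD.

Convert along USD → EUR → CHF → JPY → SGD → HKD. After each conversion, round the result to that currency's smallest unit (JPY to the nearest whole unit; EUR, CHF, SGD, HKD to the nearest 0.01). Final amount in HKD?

HKD 402,414.26

USD 51,900.00 ÷ 1.183 = EUR 43,871.51
EUR 43,871.51 ÷ 0.8648 = CHF 50,730.24
CHF 50,730.24 × 142.3 = JPY 7,218,913
JPY 7,218,913 × 0.009772 = SGD 70,543.22
SGD 70,543.22 ÷ 0.1753 = HKD 402,414.26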